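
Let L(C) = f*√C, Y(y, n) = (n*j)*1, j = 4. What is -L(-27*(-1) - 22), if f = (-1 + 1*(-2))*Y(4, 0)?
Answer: 0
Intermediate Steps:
Y(y, n) = 4*n (Y(y, n) = (n*4)*1 = (4*n)*1 = 4*n)
f = 0 (f = (-1 + 1*(-2))*(4*0) = (-1 - 2)*0 = -3*0 = 0)
L(C) = 0 (L(C) = 0*√C = 0)
-L(-27*(-1) - 22) = -1*0 = 0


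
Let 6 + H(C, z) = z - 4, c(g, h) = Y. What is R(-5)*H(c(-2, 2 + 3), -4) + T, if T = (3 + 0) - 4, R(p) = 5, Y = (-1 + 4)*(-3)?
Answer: -71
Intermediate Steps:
Y = -9 (Y = 3*(-3) = -9)
c(g, h) = -9
H(C, z) = -10 + z (H(C, z) = -6 + (z - 4) = -6 + (-4 + z) = -10 + z)
T = -1 (T = 3 - 4 = -1)
R(-5)*H(c(-2, 2 + 3), -4) + T = 5*(-10 - 4) - 1 = 5*(-14) - 1 = -70 - 1 = -71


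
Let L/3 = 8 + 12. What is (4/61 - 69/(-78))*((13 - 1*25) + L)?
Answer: 36168/793 ≈ 45.609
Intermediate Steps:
L = 60 (L = 3*(8 + 12) = 3*20 = 60)
(4/61 - 69/(-78))*((13 - 1*25) + L) = (4/61 - 69/(-78))*((13 - 1*25) + 60) = (4*(1/61) - 69*(-1/78))*((13 - 25) + 60) = (4/61 + 23/26)*(-12 + 60) = (1507/1586)*48 = 36168/793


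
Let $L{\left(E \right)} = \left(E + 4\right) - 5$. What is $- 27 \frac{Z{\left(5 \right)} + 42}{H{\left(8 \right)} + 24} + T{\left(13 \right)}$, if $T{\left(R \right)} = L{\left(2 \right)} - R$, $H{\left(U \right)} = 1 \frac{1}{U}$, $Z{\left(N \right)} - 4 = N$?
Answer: $- \frac{13332}{193} \approx -69.078$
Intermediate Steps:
$Z{\left(N \right)} = 4 + N$
$H{\left(U \right)} = \frac{1}{U}$
$L{\left(E \right)} = -1 + E$ ($L{\left(E \right)} = \left(4 + E\right) - 5 = -1 + E$)
$T{\left(R \right)} = 1 - R$ ($T{\left(R \right)} = \left(-1 + 2\right) - R = 1 - R$)
$- 27 \frac{Z{\left(5 \right)} + 42}{H{\left(8 \right)} + 24} + T{\left(13 \right)} = - 27 \frac{\left(4 + 5\right) + 42}{\frac{1}{8} + 24} + \left(1 - 13\right) = - 27 \frac{9 + 42}{\frac{1}{8} + 24} + \left(1 - 13\right) = - 27 \frac{51}{\frac{193}{8}} - 12 = - 27 \cdot 51 \cdot \frac{8}{193} - 12 = \left(-27\right) \frac{408}{193} - 12 = - \frac{11016}{193} - 12 = - \frac{13332}{193}$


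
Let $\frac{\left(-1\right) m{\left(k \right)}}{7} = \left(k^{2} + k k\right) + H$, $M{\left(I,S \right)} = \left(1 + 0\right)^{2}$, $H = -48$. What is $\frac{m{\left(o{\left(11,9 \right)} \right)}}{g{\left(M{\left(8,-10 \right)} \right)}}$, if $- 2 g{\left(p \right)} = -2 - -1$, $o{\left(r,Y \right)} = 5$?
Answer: $-28$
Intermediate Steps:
$M{\left(I,S \right)} = 1$ ($M{\left(I,S \right)} = 1^{2} = 1$)
$g{\left(p \right)} = \frac{1}{2}$ ($g{\left(p \right)} = - \frac{-2 - -1}{2} = - \frac{-2 + 1}{2} = \left(- \frac{1}{2}\right) \left(-1\right) = \frac{1}{2}$)
$m{\left(k \right)} = 336 - 14 k^{2}$ ($m{\left(k \right)} = - 7 \left(\left(k^{2} + k k\right) - 48\right) = - 7 \left(\left(k^{2} + k^{2}\right) - 48\right) = - 7 \left(2 k^{2} - 48\right) = - 7 \left(-48 + 2 k^{2}\right) = 336 - 14 k^{2}$)
$\frac{m{\left(o{\left(11,9 \right)} \right)}}{g{\left(M{\left(8,-10 \right)} \right)}} = \left(336 - 14 \cdot 5^{2}\right) \frac{1}{\frac{1}{2}} = \left(336 - 350\right) 2 = \left(-14\right) 2 = -28$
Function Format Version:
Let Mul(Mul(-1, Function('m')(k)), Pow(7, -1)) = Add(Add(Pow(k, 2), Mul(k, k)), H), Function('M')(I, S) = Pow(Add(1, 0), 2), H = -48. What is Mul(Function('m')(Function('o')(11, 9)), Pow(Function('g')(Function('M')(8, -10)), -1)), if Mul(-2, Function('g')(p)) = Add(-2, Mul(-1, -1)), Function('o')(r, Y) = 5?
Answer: -28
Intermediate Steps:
Function('M')(I, S) = 1 (Function('M')(I, S) = Pow(1, 2) = 1)
Function('g')(p) = Rational(1, 2) (Function('g')(p) = Mul(Rational(-1, 2), Add(-2, Mul(-1, -1))) = Mul(Rational(-1, 2), Add(-2, 1)) = Mul(Rational(-1, 2), -1) = Rational(1, 2))
Function('m')(k) = Add(336, Mul(-14, Pow(k, 2))) (Function('m')(k) = Mul(-7, Add(Add(Pow(k, 2), Mul(k, k)), -48)) = Mul(-7, Add(Add(Pow(k, 2), Pow(k, 2)), -48)) = Mul(-7, Add(Mul(2, Pow(k, 2)), -48)) = Mul(-7, Add(-48, Mul(2, Pow(k, 2)))) = Add(336, Mul(-14, Pow(k, 2))))
Mul(Function('m')(Function('o')(11, 9)), Pow(Function('g')(Function('M')(8, -10)), -1)) = Mul(Add(336, Mul(-14, Pow(5, 2))), Pow(Rational(1, 2), -1)) = Mul(Add(336, Mul(-14, 25)), 2) = Mul(Add(336, -350), 2) = Mul(-14, 2) = -28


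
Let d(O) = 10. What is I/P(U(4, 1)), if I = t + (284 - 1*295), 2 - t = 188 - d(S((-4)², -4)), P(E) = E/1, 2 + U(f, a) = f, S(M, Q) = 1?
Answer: -187/2 ≈ -93.500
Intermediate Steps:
U(f, a) = -2 + f
P(E) = E (P(E) = E*1 = E)
t = -176 (t = 2 - (188 - 1*10) = 2 - (188 - 10) = 2 - 1*178 = 2 - 178 = -176)
I = -187 (I = -176 + (284 - 1*295) = -176 + (284 - 295) = -176 - 11 = -187)
I/P(U(4, 1)) = -187/(-2 + 4) = -187/2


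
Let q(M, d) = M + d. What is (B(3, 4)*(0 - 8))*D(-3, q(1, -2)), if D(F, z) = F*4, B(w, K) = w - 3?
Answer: 0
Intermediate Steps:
B(w, K) = -3 + w
D(F, z) = 4*F
(B(3, 4)*(0 - 8))*D(-3, q(1, -2)) = ((-3 + 3)*(0 - 8))*(4*(-3)) = (0*(-8))*(-12) = 0*(-12) = 0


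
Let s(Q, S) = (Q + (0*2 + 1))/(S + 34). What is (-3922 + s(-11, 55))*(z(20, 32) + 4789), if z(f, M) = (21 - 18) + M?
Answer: -1683904032/89 ≈ -1.8920e+7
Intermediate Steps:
s(Q, S) = (1 + Q)/(34 + S) (s(Q, S) = (Q + (0 + 1))/(34 + S) = (Q + 1)/(34 + S) = (1 + Q)/(34 + S))
z(f, M) = 3 + M
(-3922 + s(-11, 55))*(z(20, 32) + 4789) = (-3922 + (1 - 11)/(34 + 55))*((3 + 32) + 4789) = (-3922 - 10/89)*(35 + 4789) = (-3922 + (1/89)*(-10))*4824 = (-3922 - 10/89)*4824 = -349068/89*4824 = -1683904032/89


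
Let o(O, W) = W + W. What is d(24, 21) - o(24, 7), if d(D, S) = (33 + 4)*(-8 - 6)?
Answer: -532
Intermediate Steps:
o(O, W) = 2*W
d(D, S) = -518 (d(D, S) = 37*(-14) = -518)
d(24, 21) - o(24, 7) = -518 - 2*7 = -518 - 1*14 = -518 - 14 = -532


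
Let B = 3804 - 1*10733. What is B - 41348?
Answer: -48277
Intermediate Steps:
B = -6929 (B = 3804 - 10733 = -6929)
B - 41348 = -6929 - 41348 = -48277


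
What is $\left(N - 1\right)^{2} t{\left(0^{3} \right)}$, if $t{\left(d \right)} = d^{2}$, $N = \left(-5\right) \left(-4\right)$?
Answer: $0$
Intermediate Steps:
$N = 20$
$\left(N - 1\right)^{2} t{\left(0^{3} \right)} = \left(20 - 1\right)^{2} \left(0^{3}\right)^{2} = 19^{2} \cdot 0^{2} = 361 \cdot 0 = 0$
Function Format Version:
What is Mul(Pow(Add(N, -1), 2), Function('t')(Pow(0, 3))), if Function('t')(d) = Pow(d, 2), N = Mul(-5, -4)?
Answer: 0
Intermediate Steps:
N = 20
Mul(Pow(Add(N, -1), 2), Function('t')(Pow(0, 3))) = Mul(Pow(Add(20, -1), 2), Pow(Pow(0, 3), 2)) = Mul(Pow(19, 2), Pow(0, 2)) = Mul(361, 0) = 0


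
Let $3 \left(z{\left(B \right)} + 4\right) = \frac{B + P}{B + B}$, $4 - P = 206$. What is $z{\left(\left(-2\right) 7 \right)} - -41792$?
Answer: $\frac{292534}{7} \approx 41791.0$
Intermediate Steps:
$P = -202$ ($P = 4 - 206 = -202$)
$z{\left(B \right)} = -4 + \frac{-202 + B}{6 B}$ ($z{\left(B \right)} = -4 + \frac{\left(B - 202\right) \frac{1}{B + B}}{3} = -4 + \frac{\left(-202 + B\right) \frac{1}{2 B}}{3} = -4 + \frac{\frac{1}{2} \frac{1}{B} \left(-202 + B\right)}{3} = -4 + \frac{-202 + B}{6 B}$)
$z{\left(\left(-2\right) 7 \right)} - -41792 = \frac{-202 - 23 \left(\left(-2\right) 7\right)}{6 \left(\left(-2\right) 7\right)} - -41792 = \frac{-202 - -322}{6 \left(-14\right)} + 41792 = \frac{1}{6} \left(- \frac{1}{14}\right) \left(-202 + 322\right) + 41792 = \frac{1}{6} \left(- \frac{1}{14}\right) 120 + 41792 = - \frac{10}{7} + 41792 = \frac{292534}{7}$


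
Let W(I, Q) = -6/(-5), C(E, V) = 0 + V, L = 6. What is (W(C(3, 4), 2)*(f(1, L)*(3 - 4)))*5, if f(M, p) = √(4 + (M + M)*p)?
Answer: -24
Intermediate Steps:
C(E, V) = V
W(I, Q) = 6/5 (W(I, Q) = -6*(-⅕) = 6/5)
f(M, p) = √(4 + 2*M*p) (f(M, p) = √(4 + (2*M)*p) = √(4 + 2*M*p))
(W(C(3, 4), 2)*(f(1, L)*(3 - 4)))*5 = (6*(√(4 + 2*1*6)*(3 - 4))/5)*5 = (6*(√(4 + 12)*(-1))/5)*5 = (6*(√16*(-1))/5)*5 = (6*(4*(-1))/5)*5 = ((6/5)*(-4))*5 = -24/5*5 = -24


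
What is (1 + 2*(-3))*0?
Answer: 0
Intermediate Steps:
(1 + 2*(-3))*0 = (1 - 6)*0 = -5*0 = 0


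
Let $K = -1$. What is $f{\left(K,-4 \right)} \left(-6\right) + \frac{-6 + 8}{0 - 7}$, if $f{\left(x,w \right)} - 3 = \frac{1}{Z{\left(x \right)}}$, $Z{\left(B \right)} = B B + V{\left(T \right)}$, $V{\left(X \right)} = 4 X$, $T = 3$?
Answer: $- \frac{1706}{91} \approx -18.747$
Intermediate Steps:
$Z{\left(B \right)} = 12 + B^{2}$ ($Z{\left(B \right)} = B B + 4 \cdot 3 = B^{2} + 12 = 12 + B^{2}$)
$f{\left(x,w \right)} = 3 + \frac{1}{12 + x^{2}}$
$f{\left(K,-4 \right)} \left(-6\right) + \frac{-6 + 8}{0 - 7} = \frac{37 + 3 \left(-1\right)^{2}}{12 + \left(-1\right)^{2}} \left(-6\right) + \frac{-6 + 8}{0 - 7} = \frac{37 + 3 \cdot 1}{12 + 1} \left(-6\right) + \frac{2}{-7} = \frac{37 + 3}{13} \left(-6\right) + 2 \left(- \frac{1}{7}\right) = \frac{1}{13} \cdot 40 \left(-6\right) - \frac{2}{7} = \frac{40}{13} \left(-6\right) - \frac{2}{7} = - \frac{240}{13} - \frac{2}{7} = - \frac{1706}{91}$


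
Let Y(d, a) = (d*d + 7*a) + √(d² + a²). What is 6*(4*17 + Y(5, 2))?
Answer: 642 + 6*√29 ≈ 674.31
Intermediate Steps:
Y(d, a) = d² + √(a² + d²) + 7*a (Y(d, a) = (d² + 7*a) + √(a² + d²) = d² + √(a² + d²) + 7*a)
6*(4*17 + Y(5, 2)) = 6*(4*17 + (5² + √(2² + 5²) + 7*2)) = 6*(68 + (25 + √(4 + 25) + 14)) = 6*(68 + (25 + √29 + 14)) = 6*(68 + (39 + √29)) = 6*(107 + √29) = 642 + 6*√29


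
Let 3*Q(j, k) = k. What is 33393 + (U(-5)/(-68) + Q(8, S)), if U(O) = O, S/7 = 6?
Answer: 2271681/68 ≈ 33407.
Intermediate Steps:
S = 42 (S = 7*6 = 42)
Q(j, k) = k/3
33393 + (U(-5)/(-68) + Q(8, S)) = 33393 + (-5/(-68) + (⅓)*42) = 33393 + (-1/68*(-5) + 14) = 33393 + (5/68 + 14) = 33393 + 957/68 = 2271681/68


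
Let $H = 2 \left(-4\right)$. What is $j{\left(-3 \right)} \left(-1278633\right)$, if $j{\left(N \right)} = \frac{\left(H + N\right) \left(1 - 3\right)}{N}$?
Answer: $9376642$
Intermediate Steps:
$H = -8$
$j{\left(N \right)} = \frac{16 - 2 N}{N}$ ($j{\left(N \right)} = \frac{\left(-8 + N\right) \left(1 - 3\right)}{N} = \frac{\left(-8 + N\right) \left(-2\right)}{N} = \frac{16 - 2 N}{N}$)
$j{\left(-3 \right)} \left(-1278633\right) = \left(-2 + \frac{16}{-3}\right) \left(-1278633\right) = \left(-2 + 16 \left(- \frac{1}{3}\right)\right) \left(-1278633\right) = \left(-2 - \frac{16}{3}\right) \left(-1278633\right) = \left(- \frac{22}{3}\right) \left(-1278633\right) = 9376642$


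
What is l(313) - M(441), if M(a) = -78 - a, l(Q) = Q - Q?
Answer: 519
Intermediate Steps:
l(Q) = 0
l(313) - M(441) = 0 - (-78 - 1*441) = 0 - (-78 - 441) = 0 - 1*(-519) = 0 + 519 = 519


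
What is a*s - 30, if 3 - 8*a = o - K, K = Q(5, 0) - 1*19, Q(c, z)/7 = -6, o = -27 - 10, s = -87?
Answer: 1587/8 ≈ 198.38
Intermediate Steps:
o = -37
Q(c, z) = -42 (Q(c, z) = 7*(-6) = -42)
K = -61 (K = -42 - 1*19 = -42 - 19 = -61)
a = -21/8 (a = 3/8 - (-37 - 1*(-61))/8 = 3/8 - (-37 + 61)/8 = 3/8 - ⅛*24 = 3/8 - 3 = -21/8 ≈ -2.6250)
a*s - 30 = -21/8*(-87) - 30 = 1827/8 - 30 = 1587/8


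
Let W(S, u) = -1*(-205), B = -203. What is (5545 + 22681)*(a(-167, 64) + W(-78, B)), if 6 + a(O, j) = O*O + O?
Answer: 788098146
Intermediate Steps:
a(O, j) = -6 + O + O² (a(O, j) = -6 + (O*O + O) = -6 + (O² + O) = -6 + (O + O²) = -6 + O + O²)
W(S, u) = 205
(5545 + 22681)*(a(-167, 64) + W(-78, B)) = (5545 + 22681)*((-6 - 167 + (-167)²) + 205) = 28226*((-6 - 167 + 27889) + 205) = 28226*(27716 + 205) = 28226*27921 = 788098146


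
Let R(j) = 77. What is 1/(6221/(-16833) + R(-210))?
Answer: 16833/1289920 ≈ 0.013050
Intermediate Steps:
1/(6221/(-16833) + R(-210)) = 1/(6221/(-16833) + 77) = 1/(6221*(-1/16833) + 77) = 1/(-6221/16833 + 77) = 1/(1289920/16833) = 16833/1289920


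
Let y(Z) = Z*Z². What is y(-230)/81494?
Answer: -6083500/40747 ≈ -149.30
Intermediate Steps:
y(Z) = Z³
y(-230)/81494 = (-230)³/81494 = -12167000*1/81494 = -6083500/40747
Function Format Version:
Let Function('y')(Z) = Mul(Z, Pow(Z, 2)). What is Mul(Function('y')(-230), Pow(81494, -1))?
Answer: Rational(-6083500, 40747) ≈ -149.30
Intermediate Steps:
Function('y')(Z) = Pow(Z, 3)
Mul(Function('y')(-230), Pow(81494, -1)) = Mul(Pow(-230, 3), Pow(81494, -1)) = Mul(-12167000, Rational(1, 81494)) = Rational(-6083500, 40747)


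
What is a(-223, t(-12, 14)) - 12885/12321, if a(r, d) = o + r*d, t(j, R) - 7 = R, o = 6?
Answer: -19212734/4107 ≈ -4678.0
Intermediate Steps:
t(j, R) = 7 + R
a(r, d) = 6 + d*r (a(r, d) = 6 + r*d = 6 + d*r)
a(-223, t(-12, 14)) - 12885/12321 = (6 + (7 + 14)*(-223)) - 12885/12321 = (6 + 21*(-223)) - 12885/12321 = (6 - 4683) - 1*4295/4107 = -4677 - 4295/4107 = -19212734/4107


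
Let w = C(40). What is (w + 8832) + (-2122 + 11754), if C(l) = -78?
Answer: 18386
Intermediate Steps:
w = -78
(w + 8832) + (-2122 + 11754) = (-78 + 8832) + (-2122 + 11754) = 8754 + 9632 = 18386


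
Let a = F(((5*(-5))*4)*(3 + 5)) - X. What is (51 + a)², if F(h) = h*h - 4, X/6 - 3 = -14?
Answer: 409744652769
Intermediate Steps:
X = -66 (X = 18 + 6*(-14) = 18 - 84 = -66)
F(h) = -4 + h² (F(h) = h² - 4 = -4 + h²)
a = 640062 (a = (-4 + (((5*(-5))*4)*(3 + 5))²) - 1*(-66) = (-4 + (-25*4*8)²) + 66 = (-4 + (-100*8)²) + 66 = (-4 + (-800)²) + 66 = (-4 + 640000) + 66 = 639996 + 66 = 640062)
(51 + a)² = (51 + 640062)² = 640113² = 409744652769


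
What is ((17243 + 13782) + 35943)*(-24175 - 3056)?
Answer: -1823605608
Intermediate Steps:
((17243 + 13782) + 35943)*(-24175 - 3056) = (31025 + 35943)*(-27231) = 66968*(-27231) = -1823605608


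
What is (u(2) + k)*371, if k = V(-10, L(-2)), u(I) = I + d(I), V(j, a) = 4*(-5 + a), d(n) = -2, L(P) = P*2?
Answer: -13356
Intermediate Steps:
L(P) = 2*P
V(j, a) = -20 + 4*a
u(I) = -2 + I (u(I) = I - 2 = -2 + I)
k = -36 (k = -20 + 4*(2*(-2)) = -20 + 4*(-4) = -20 - 16 = -36)
(u(2) + k)*371 = ((-2 + 2) - 36)*371 = (0 - 36)*371 = -36*371 = -13356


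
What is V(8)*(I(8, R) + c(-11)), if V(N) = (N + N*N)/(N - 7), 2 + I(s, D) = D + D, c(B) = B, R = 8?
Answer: 216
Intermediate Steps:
I(s, D) = -2 + 2*D (I(s, D) = -2 + (D + D) = -2 + 2*D)
V(N) = (N + N**2)/(-7 + N)
V(8)*(I(8, R) + c(-11)) = (8*(1 + 8)/(-7 + 8))*((-2 + 2*8) - 11) = (8*9/1)*((-2 + 16) - 11) = (8*1*9)*(14 - 11) = 72*3 = 216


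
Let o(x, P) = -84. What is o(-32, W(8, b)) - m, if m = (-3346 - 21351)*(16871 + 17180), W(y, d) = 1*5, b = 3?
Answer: 840957463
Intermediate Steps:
W(y, d) = 5
m = -840957547 (m = -24697*34051 = -840957547)
o(-32, W(8, b)) - m = -84 - 1*(-840957547) = -84 + 840957547 = 840957463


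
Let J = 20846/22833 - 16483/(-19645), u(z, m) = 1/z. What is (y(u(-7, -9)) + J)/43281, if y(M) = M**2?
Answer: 38956478726/951280022445165 ≈ 4.0952e-5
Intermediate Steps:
J = 785876009/448554285 (J = 20846*(1/22833) - 16483*(-1/19645) = 20846/22833 + 16483/19645 = 785876009/448554285 ≈ 1.7520)
(y(u(-7, -9)) + J)/43281 = ((1/(-7))**2 + 785876009/448554285)/43281 = ((-1/7)**2 + 785876009/448554285)*(1/43281) = (1/49 + 785876009/448554285)*(1/43281) = (38956478726/21979159965)*(1/43281) = 38956478726/951280022445165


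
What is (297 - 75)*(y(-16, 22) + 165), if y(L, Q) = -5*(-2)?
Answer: 38850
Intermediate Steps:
y(L, Q) = 10
(297 - 75)*(y(-16, 22) + 165) = (297 - 75)*(10 + 165) = 222*175 = 38850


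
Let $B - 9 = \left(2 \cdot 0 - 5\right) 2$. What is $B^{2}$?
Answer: $1$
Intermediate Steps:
$B = -1$ ($B = 9 + \left(2 \cdot 0 - 5\right) 2 = 9 + \left(0 - 5\right) 2 = 9 - 10 = -1$)
$B^{2} = \left(-1\right)^{2} = 1$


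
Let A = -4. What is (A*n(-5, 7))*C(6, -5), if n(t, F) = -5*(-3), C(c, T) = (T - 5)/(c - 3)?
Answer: 200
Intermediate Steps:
C(c, T) = (-5 + T)/(-3 + c)
n(t, F) = 15
(A*n(-5, 7))*C(6, -5) = (-4*15)*((-5 - 5)/(-3 + 6)) = -60*(-10)/3 = -20*(-10) = -60*(-10/3) = 200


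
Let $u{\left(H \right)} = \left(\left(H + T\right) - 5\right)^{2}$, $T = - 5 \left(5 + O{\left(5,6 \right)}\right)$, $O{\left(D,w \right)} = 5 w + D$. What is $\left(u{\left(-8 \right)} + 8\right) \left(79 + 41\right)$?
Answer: $5445240$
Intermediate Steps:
$O{\left(D,w \right)} = D + 5 w$
$T = -200$ ($T = - 5 \left(5 + \left(5 + 5 \cdot 6\right)\right) = - 5 \left(5 + \left(5 + 30\right)\right) = - 5 \left(5 + 35\right) = \left(-5\right) 40 = -200$)
$u{\left(H \right)} = \left(-205 + H\right)^{2}$ ($u{\left(H \right)} = \left(\left(H - 200\right) - 5\right)^{2} = \left(\left(-200 + H\right) - 5\right)^{2} = \left(-205 + H\right)^{2}$)
$\left(u{\left(-8 \right)} + 8\right) \left(79 + 41\right) = \left(\left(-205 - 8\right)^{2} + 8\right) \left(79 + 41\right) = \left(\left(-213\right)^{2} + 8\right) 120 = \left(45369 + 8\right) 120 = 45377 \cdot 120 = 5445240$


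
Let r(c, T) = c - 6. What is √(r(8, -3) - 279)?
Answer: I*√277 ≈ 16.643*I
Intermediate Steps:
r(c, T) = -6 + c
√(r(8, -3) - 279) = √((-6 + 8) - 279) = √(2 - 279) = √(-277) = I*√277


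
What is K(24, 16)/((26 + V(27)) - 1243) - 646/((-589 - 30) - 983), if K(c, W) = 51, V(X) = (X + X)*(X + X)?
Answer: 589628/1360899 ≈ 0.43326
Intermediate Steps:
V(X) = 4*X² (V(X) = (2*X)*(2*X) = 4*X²)
K(24, 16)/((26 + V(27)) - 1243) - 646/((-589 - 30) - 983) = 51/((26 + 4*27²) - 1243) - 646/((-589 - 30) - 983) = 51/((26 + 4*729) - 1243) - 646/(-619 - 983) = 51/((26 + 2916) - 1243) - 646/(-1602) = 51/(2942 - 1243) - 646*(-1/1602) = 51/1699 + 323/801 = 589628/1360899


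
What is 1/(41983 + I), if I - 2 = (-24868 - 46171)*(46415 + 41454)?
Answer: -1/6242083906 ≈ -1.6020e-10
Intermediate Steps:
I = -6242125889 (I = 2 + (-24868 - 46171)*(46415 + 41454) = 2 - 71039*87869 = 2 - 6242125891 = -6242125889)
1/(41983 + I) = 1/(41983 - 6242125889) = 1/(-6242083906) = -1/6242083906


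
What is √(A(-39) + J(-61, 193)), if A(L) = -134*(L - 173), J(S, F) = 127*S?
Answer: √20661 ≈ 143.74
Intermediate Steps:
A(L) = 23182 - 134*L (A(L) = -134*(-173 + L) = 23182 - 134*L)
√(A(-39) + J(-61, 193)) = √((23182 - 134*(-39)) + 127*(-61)) = √((23182 + 5226) - 7747) = √(28408 - 7747) = √20661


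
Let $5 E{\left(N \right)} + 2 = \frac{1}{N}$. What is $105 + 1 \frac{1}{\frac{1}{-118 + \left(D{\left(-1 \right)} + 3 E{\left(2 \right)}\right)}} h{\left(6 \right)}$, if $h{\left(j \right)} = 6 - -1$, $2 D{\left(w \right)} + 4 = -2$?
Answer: $- \frac{7483}{10} \approx -748.3$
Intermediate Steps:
$D{\left(w \right)} = -3$ ($D{\left(w \right)} = -2 + \frac{1}{2} \left(-2\right) = -2 - 1 = -3$)
$h{\left(j \right)} = 7$ ($h{\left(j \right)} = 6 + 1 = 7$)
$E{\left(N \right)} = - \frac{2}{5} + \frac{1}{5 N}$
$105 + 1 \frac{1}{\frac{1}{-118 + \left(D{\left(-1 \right)} + 3 E{\left(2 \right)}\right)}} h{\left(6 \right)} = 105 + 1 \frac{1}{\frac{1}{-118 - \left(3 - 3 \frac{1 - 4}{5 \cdot 2}\right)}} 7 = 105 + 1 \frac{1}{\frac{1}{-118 - \left(3 - 3 \cdot \frac{1}{5} \cdot \frac{1}{2} \left(1 - 4\right)\right)}} 7 = 105 + 1 \frac{1}{\frac{1}{-118 - \left(3 - 3 \cdot \frac{1}{5} \cdot \frac{1}{2} \left(-3\right)\right)}} 7 = 105 + 1 \frac{1}{\frac{1}{-118 + \left(-3 + 3 \left(- \frac{3}{10}\right)\right)}} 7 = 105 + 1 \frac{1}{\frac{1}{-118 - \frac{39}{10}}} \cdot 7 = 105 + 1 \frac{1}{\frac{1}{- \frac{1219}{10}}} \cdot 7 = 105 + 1 \frac{1}{- \frac{10}{1219}} \cdot 7 = 105 + 1 \left(- \frac{1219}{10}\right) 7 = 105 - \frac{8533}{10} = - \frac{7483}{10}$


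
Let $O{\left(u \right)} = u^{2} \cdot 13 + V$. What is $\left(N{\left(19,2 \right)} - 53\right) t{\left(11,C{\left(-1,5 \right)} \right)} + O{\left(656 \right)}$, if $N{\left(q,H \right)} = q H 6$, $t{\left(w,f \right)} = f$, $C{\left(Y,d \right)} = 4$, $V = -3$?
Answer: $5595065$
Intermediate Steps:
$N{\left(q,H \right)} = 6 H q$ ($N{\left(q,H \right)} = H q 6 = 6 H q$)
$O{\left(u \right)} = -3 + 13 u^{2}$ ($O{\left(u \right)} = u^{2} \cdot 13 - 3 = 13 u^{2} - 3 = -3 + 13 u^{2}$)
$\left(N{\left(19,2 \right)} - 53\right) t{\left(11,C{\left(-1,5 \right)} \right)} + O{\left(656 \right)} = \left(6 \cdot 2 \cdot 19 - 53\right) 4 - \left(3 - 13 \cdot 656^{2}\right) = \left(228 - 53\right) 4 + \left(-3 + 13 \cdot 430336\right) = 175 \cdot 4 + \left(-3 + 5594368\right) = 700 + 5594365 = 5595065$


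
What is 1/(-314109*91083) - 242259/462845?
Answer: -6931027579259018/13241990843303715 ≈ -0.52341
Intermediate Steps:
1/(-314109*91083) - 242259/462845 = -1/314109*1/91083 - 242259*1/462845 = -1/28609990047 - 242259/462845 = -6931027579259018/13241990843303715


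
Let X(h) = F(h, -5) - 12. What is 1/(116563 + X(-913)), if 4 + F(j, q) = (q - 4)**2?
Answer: 1/116628 ≈ 8.5743e-6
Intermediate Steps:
F(j, q) = -4 + (-4 + q)**2 (F(j, q) = -4 + (q - 4)**2 = -4 + (-4 + q)**2)
X(h) = 65 (X(h) = (-4 + (-4 - 5)**2) - 12 = (-4 + (-9)**2) - 12 = (-4 + 81) - 12 = 77 - 12 = 65)
1/(116563 + X(-913)) = 1/(116563 + 65) = 1/116628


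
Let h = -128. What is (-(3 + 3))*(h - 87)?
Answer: 1290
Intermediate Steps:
(-(3 + 3))*(h - 87) = (-(3 + 3))*(-128 - 87) = -1*6*(-215) = -6*(-215) = 1290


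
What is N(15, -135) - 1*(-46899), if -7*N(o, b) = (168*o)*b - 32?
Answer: 668525/7 ≈ 95504.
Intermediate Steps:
N(o, b) = 32/7 - 24*b*o (N(o, b) = -((168*o)*b - 32)/7 = -(168*b*o - 32)/7 = -(-32 + 168*b*o)/7 = 32/7 - 24*b*o)
N(15, -135) - 1*(-46899) = (32/7 - 24*(-135)*15) - 1*(-46899) = (32/7 + 48600) + 46899 = 340232/7 + 46899 = 668525/7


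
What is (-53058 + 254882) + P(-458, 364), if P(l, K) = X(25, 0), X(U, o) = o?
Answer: 201824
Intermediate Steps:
P(l, K) = 0
(-53058 + 254882) + P(-458, 364) = (-53058 + 254882) + 0 = 201824 + 0 = 201824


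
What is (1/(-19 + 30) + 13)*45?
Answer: 6480/11 ≈ 589.09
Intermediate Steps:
(1/(-19 + 30) + 13)*45 = (1/11 + 13)*45 = (144/11)*45 = 6480/11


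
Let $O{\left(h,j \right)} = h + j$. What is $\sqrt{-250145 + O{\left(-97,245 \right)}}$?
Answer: $i \sqrt{249997} \approx 500.0 i$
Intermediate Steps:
$\sqrt{-250145 + O{\left(-97,245 \right)}} = \sqrt{-250145 + \left(-97 + 245\right)} = \sqrt{-250145 + 148} = \sqrt{-249997} = i \sqrt{249997}$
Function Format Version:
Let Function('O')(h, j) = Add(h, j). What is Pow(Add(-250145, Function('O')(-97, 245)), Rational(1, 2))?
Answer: Mul(I, Pow(249997, Rational(1, 2))) ≈ Mul(500.00, I)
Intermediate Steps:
Pow(Add(-250145, Function('O')(-97, 245)), Rational(1, 2)) = Pow(Add(-250145, Add(-97, 245)), Rational(1, 2)) = Pow(Add(-250145, 148), Rational(1, 2)) = Pow(-249997, Rational(1, 2)) = Mul(I, Pow(249997, Rational(1, 2)))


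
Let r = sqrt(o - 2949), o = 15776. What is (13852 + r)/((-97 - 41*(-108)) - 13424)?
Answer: -13852/9093 - sqrt(12827)/9093 ≈ -1.5358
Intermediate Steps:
r = sqrt(12827) (r = sqrt(15776 - 2949) = sqrt(12827) ≈ 113.26)
(13852 + r)/((-97 - 41*(-108)) - 13424) = (13852 + sqrt(12827))/((-97 - 41*(-108)) - 13424) = (13852 + sqrt(12827))/((-97 + 4428) - 13424) = (13852 + sqrt(12827))/(4331 - 13424) = (13852 + sqrt(12827))/(-9093) = (13852 + sqrt(12827))*(-1/9093) = -13852/9093 - sqrt(12827)/9093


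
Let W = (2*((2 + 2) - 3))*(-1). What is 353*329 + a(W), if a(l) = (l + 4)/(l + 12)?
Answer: 580686/5 ≈ 1.1614e+5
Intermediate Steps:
W = -2 (W = (2*(4 - 3))*(-1) = (2*1)*(-1) = 2*(-1) = -2)
a(l) = (4 + l)/(12 + l)
353*329 + a(W) = 353*329 + (4 - 2)/(12 - 2) = 116137 + 2/10 = 116137 + (⅒)*2 = 116137 + ⅕ = 580686/5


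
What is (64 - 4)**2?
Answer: 3600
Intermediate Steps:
(64 - 4)**2 = 60**2 = 3600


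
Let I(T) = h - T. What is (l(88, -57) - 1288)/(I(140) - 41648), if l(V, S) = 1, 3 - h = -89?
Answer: 1287/41696 ≈ 0.030866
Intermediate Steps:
h = 92 (h = 3 - 1*(-89) = 3 + 89 = 92)
I(T) = 92 - T
(l(88, -57) - 1288)/(I(140) - 41648) = (1 - 1288)/((92 - 1*140) - 41648) = -1287/((92 - 140) - 41648) = -1287/(-48 - 41648) = -1287/(-41696) = -1287*(-1/41696) = 1287/41696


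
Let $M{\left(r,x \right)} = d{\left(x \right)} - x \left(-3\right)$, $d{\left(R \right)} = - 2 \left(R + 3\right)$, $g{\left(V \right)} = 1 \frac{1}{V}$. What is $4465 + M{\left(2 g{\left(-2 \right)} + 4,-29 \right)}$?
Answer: $4430$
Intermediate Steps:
$g{\left(V \right)} = \frac{1}{V}$
$d{\left(R \right)} = -6 - 2 R$ ($d{\left(R \right)} = - 2 \left(3 + R\right) = -6 - 2 R$)
$M{\left(r,x \right)} = -6 + x$ ($M{\left(r,x \right)} = \left(-6 - 2 x\right) - x \left(-3\right) = \left(-6 - 2 x\right) - - 3 x = \left(-6 - 2 x\right) + 3 x = -6 + x$)
$4465 + M{\left(2 g{\left(-2 \right)} + 4,-29 \right)} = 4465 - 35 = 4430$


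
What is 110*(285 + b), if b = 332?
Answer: 67870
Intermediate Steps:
110*(285 + b) = 110*(285 + 332) = 110*617 = 67870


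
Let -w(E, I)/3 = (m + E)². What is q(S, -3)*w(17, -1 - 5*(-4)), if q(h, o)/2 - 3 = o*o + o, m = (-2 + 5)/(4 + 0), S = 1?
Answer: -136107/8 ≈ -17013.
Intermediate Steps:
m = ¾ (m = 3/4 = 3*(¼) = ¾ ≈ 0.75000)
w(E, I) = -3*(¾ + E)²
q(h, o) = 6 + 2*o + 2*o² (q(h, o) = 6 + 2*(o*o + o) = 6 + 2*(o² + o) = 6 + 2*(o + o²) = 6 + (2*o + 2*o²) = 6 + 2*o + 2*o²)
q(S, -3)*w(17, -1 - 5*(-4)) = (6 + 2*(-3) + 2*(-3)²)*(-3*(3 + 4*17)²/16) = (6 - 6 + 2*9)*(-3*(3 + 68)²/16) = (6 - 6 + 18)*(-3/16*71²) = 18*(-3/16*5041) = 18*(-15123/16) = -136107/8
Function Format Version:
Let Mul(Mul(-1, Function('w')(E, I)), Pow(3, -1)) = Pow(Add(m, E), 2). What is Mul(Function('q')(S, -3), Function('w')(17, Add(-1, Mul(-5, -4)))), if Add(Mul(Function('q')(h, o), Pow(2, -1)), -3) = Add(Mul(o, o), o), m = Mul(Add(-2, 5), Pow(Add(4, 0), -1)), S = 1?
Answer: Rational(-136107, 8) ≈ -17013.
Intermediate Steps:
m = Rational(3, 4) (m = Mul(3, Pow(4, -1)) = Mul(3, Rational(1, 4)) = Rational(3, 4) ≈ 0.75000)
Function('w')(E, I) = Mul(-3, Pow(Add(Rational(3, 4), E), 2))
Function('q')(h, o) = Add(6, Mul(2, o), Mul(2, Pow(o, 2))) (Function('q')(h, o) = Add(6, Mul(2, Add(Mul(o, o), o))) = Add(6, Mul(2, Add(Pow(o, 2), o))) = Add(6, Mul(2, Add(o, Pow(o, 2)))) = Add(6, Add(Mul(2, o), Mul(2, Pow(o, 2)))) = Add(6, Mul(2, o), Mul(2, Pow(o, 2))))
Mul(Function('q')(S, -3), Function('w')(17, Add(-1, Mul(-5, -4)))) = Mul(Add(6, Mul(2, -3), Mul(2, Pow(-3, 2))), Mul(Rational(-3, 16), Pow(Add(3, Mul(4, 17)), 2))) = Mul(Add(6, -6, Mul(2, 9)), Mul(Rational(-3, 16), Pow(Add(3, 68), 2))) = Mul(Add(6, -6, 18), Mul(Rational(-3, 16), Pow(71, 2))) = Mul(18, Mul(Rational(-3, 16), 5041)) = Mul(18, Rational(-15123, 16)) = Rational(-136107, 8)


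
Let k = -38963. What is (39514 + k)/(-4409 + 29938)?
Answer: 551/25529 ≈ 0.021583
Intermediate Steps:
(39514 + k)/(-4409 + 29938) = (39514 - 38963)/(-4409 + 29938) = 551/25529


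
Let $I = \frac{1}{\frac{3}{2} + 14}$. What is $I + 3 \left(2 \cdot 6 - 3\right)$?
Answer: $\frac{839}{31} \approx 27.065$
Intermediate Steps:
$I = \frac{2}{31}$ ($I = \frac{1}{3 \cdot \frac{1}{2} + 14} = \frac{1}{\frac{3}{2} + 14} = \frac{1}{\frac{31}{2}} = \frac{2}{31} \approx 0.064516$)
$I + 3 \left(2 \cdot 6 - 3\right) = \frac{2}{31} + 3 \left(2 \cdot 6 - 3\right) = \frac{2}{31} + 3 \left(12 - 3\right) = \frac{2}{31} + 3 \cdot 9 = \frac{2}{31} + 27 = \frac{839}{31}$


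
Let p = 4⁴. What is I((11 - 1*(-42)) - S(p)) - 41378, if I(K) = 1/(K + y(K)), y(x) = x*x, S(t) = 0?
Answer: -118423835/2862 ≈ -41378.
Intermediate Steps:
p = 256
y(x) = x²
I(K) = 1/(K + K²)
I((11 - 1*(-42)) - S(p)) - 41378 = 1/(((11 - 1*(-42)) - 1*0)*(1 + ((11 - 1*(-42)) - 1*0))) - 41378 = 1/(((11 + 42) + 0)*(1 + ((11 + 42) + 0))) - 41378 = 1/((53 + 0)*(1 + (53 + 0))) - 41378 = 1/(53*(1 + 53)) - 41378 = (1/53)/54 - 41378 = (1/53)*(1/54) - 41378 = 1/2862 - 41378 = -118423835/2862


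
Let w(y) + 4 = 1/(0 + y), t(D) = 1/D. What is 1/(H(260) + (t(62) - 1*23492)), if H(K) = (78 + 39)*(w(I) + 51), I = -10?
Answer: -155/2790726 ≈ -5.5541e-5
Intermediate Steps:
w(y) = -4 + 1/y (w(y) = -4 + 1/(0 + y) = -4 + 1/y)
H(K) = 54873/10 (H(K) = (78 + 39)*((-4 + 1/(-10)) + 51) = 117*((-4 - 1/10) + 51) = 117*(-41/10 + 51) = 117*(469/10) = 54873/10)
1/(H(260) + (t(62) - 1*23492)) = 1/(54873/10 + (1/62 - 1*23492)) = 1/(54873/10 + (1/62 - 23492)) = 1/(54873/10 - 1456503/62) = 1/(-2790726/155) = -155/2790726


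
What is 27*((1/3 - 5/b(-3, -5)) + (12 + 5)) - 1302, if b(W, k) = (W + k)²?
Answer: -53511/64 ≈ -836.11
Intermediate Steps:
27*((1/3 - 5/b(-3, -5)) + (12 + 5)) - 1302 = 27*((1/3 - 5/(-3 - 5)²) + (12 + 5)) - 1302 = 27*((1*(⅓) - 5/((-8)²)) + 17) - 1302 = 27*((⅓ - 5/64) + 17) - 1302 = 27*(49/192 + 17) - 1302 = 27*(3313/192) - 1302 = 29817/64 - 1302 = -53511/64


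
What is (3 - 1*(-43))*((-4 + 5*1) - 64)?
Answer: -2898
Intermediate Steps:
(3 - 1*(-43))*((-4 + 5*1) - 64) = (3 + 43)*((-4 + 5) - 64) = 46*(1 - 64) = 46*(-63) = -2898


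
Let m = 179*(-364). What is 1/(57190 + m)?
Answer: -1/7966 ≈ -0.00012553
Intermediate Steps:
m = -65156
1/(57190 + m) = 1/(57190 - 65156) = 1/(-7966) = -1/7966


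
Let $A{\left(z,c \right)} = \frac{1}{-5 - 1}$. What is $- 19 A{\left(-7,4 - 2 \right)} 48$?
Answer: $152$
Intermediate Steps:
$A{\left(z,c \right)} = - \frac{1}{6}$ ($A{\left(z,c \right)} = \frac{1}{-6} = - \frac{1}{6}$)
$- 19 A{\left(-7,4 - 2 \right)} 48 = \left(-19\right) \left(- \frac{1}{6}\right) 48 = \frac{19}{6} \cdot 48 = 152$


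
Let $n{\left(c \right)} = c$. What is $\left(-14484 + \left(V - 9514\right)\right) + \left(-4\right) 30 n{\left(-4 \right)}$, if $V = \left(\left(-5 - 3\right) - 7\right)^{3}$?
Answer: $-26893$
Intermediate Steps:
$V = -3375$ ($V = \left(-8 - 7\right)^{3} = \left(-15\right)^{3} = -3375$)
$\left(-14484 + \left(V - 9514\right)\right) + \left(-4\right) 30 n{\left(-4 \right)} = \left(-14484 - 12889\right) + \left(-4\right) 30 \left(-4\right) = \left(-14484 - 12889\right) - -480 = \left(-14484 - 12889\right) + 480 = -27373 + 480 = -26893$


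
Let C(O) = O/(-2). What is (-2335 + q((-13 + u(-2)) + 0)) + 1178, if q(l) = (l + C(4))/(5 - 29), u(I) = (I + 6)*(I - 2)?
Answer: -27737/24 ≈ -1155.7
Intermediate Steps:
C(O) = -O/2 (C(O) = O*(-½) = -O/2)
u(I) = (-2 + I)*(6 + I) (u(I) = (6 + I)*(-2 + I) = (-2 + I)*(6 + I))
q(l) = 1/12 - l/24 (q(l) = (l - ½*4)/(5 - 29) = (l - 2)/(-24) = (-2 + l)*(-1/24) = 1/12 - l/24)
(-2335 + q((-13 + u(-2)) + 0)) + 1178 = (-2335 + (1/12 - ((-13 + (-12 + (-2)² + 4*(-2))) + 0)/24)) + 1178 = (-2335 + (1/12 - ((-13 + (-12 + 4 - 8)) + 0)/24)) + 1178 = (-2335 + (1/12 - ((-13 - 16) + 0)/24)) + 1178 = (-2335 + (1/12 - (-29 + 0)/24)) + 1178 = (-2335 + (1/12 - 1/24*(-29))) + 1178 = (-2335 + (1/12 + 29/24)) + 1178 = (-2335 + 31/24) + 1178 = -56009/24 + 1178 = -27737/24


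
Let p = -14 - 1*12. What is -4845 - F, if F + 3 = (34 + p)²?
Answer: -4906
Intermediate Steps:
p = -26 (p = -14 - 12 = -26)
F = 61 (F = -3 + (34 - 26)² = -3 + 8² = -3 + 64 = 61)
-4845 - F = -4845 - 1*61 = -4845 - 61 = -4906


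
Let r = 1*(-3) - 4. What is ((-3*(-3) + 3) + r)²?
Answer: 25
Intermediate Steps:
r = -7 (r = -3 - 4 = -7)
((-3*(-3) + 3) + r)² = ((-3*(-3) + 3) - 7)² = ((9 + 3) - 7)² = (12 - 7)² = 5² = 25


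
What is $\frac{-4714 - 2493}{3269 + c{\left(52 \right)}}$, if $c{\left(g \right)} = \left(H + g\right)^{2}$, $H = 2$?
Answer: $- \frac{7207}{6185} \approx -1.1652$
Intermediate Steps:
$c{\left(g \right)} = \left(2 + g\right)^{2}$
$\frac{-4714 - 2493}{3269 + c{\left(52 \right)}} = \frac{-4714 - 2493}{3269 + \left(2 + 52\right)^{2}} = - \frac{7207}{3269 + 54^{2}} = - \frac{7207}{3269 + 2916} = - \frac{7207}{6185}$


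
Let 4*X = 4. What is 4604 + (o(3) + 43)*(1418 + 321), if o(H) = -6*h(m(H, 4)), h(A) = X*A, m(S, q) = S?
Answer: 48079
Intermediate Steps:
X = 1 (X = (1/4)*4 = 1)
h(A) = A (h(A) = 1*A = A)
o(H) = -6*H
4604 + (o(3) + 43)*(1418 + 321) = 4604 + (-6*3 + 43)*(1418 + 321) = 4604 + (-18 + 43)*1739 = 4604 + 25*1739 = 4604 + 43475 = 48079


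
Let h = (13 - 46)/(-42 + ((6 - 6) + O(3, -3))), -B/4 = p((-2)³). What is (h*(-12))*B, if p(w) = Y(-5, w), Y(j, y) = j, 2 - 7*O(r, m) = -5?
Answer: -7920/41 ≈ -193.17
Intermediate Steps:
O(r, m) = 1 (O(r, m) = 2/7 - ⅐*(-5) = 2/7 + 5/7 = 1)
p(w) = -5
B = 20 (B = -4*(-5) = 20)
h = 33/41 (h = (13 - 46)/(-42 + ((6 - 6) + 1)) = -33/(-42 + (0 + 1)) = -33/(-42 + 1) = -33/(-41) = -33*(-1/41) = 33/41 ≈ 0.80488)
(h*(-12))*B = ((33/41)*(-12))*20 = -396/41*20 = -7920/41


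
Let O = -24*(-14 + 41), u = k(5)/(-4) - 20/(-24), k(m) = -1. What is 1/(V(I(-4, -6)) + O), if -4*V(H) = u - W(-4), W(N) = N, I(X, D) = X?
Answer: -48/31165 ≈ -0.0015402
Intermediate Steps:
u = 13/12 (u = -1/(-4) - 20/(-24) = -1*(-¼) - 20*(-1/24) = ¼ + ⅚ = 13/12 ≈ 1.0833)
O = -648 (O = -24*27 = -648)
V(H) = -61/48 (V(H) = -(13/12 - 1*(-4))/4 = -(13/12 + 4)/4 = -¼*61/12 = -61/48)
1/(V(I(-4, -6)) + O) = 1/(-61/48 - 648) = 1/(-31165/48) = -48/31165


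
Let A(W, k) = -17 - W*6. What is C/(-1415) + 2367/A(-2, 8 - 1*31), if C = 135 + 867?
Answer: -670863/1415 ≈ -474.11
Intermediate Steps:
A(W, k) = -17 - 6*W
C = 1002
C/(-1415) + 2367/A(-2, 8 - 1*31) = 1002/(-1415) + 2367/(-17 - 6*(-2)) = 1002*(-1/1415) + 2367/(-17 + 12) = -1002/1415 + 2367/(-5) = -1002/1415 + 2367*(-⅕) = -1002/1415 - 2367/5 = -670863/1415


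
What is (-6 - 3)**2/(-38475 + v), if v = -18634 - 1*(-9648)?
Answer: -81/47461 ≈ -0.0017067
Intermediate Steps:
v = -8986 (v = -18634 + 9648 = -8986)
(-6 - 3)**2/(-38475 + v) = (-6 - 3)**2/(-38475 - 8986) = (-9)**2/(-47461) = -1/47461*81 = -81/47461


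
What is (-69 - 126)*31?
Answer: -6045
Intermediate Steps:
(-69 - 126)*31 = -195*31 = -6045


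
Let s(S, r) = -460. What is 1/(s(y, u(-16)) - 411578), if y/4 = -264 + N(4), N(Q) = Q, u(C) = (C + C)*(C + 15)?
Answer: -1/412038 ≈ -2.4270e-6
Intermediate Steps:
u(C) = 2*C*(15 + C) (u(C) = (2*C)*(15 + C) = 2*C*(15 + C))
y = -1040 (y = 4*(-264 + 4) = 4*(-260) = -1040)
1/(s(y, u(-16)) - 411578) = 1/(-460 - 411578) = 1/(-412038) = -1/412038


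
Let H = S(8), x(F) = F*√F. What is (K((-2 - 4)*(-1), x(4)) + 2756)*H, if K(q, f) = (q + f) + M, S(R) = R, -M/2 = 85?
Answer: 20800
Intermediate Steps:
M = -170 (M = -2*85 = -170)
x(F) = F^(3/2)
H = 8
K(q, f) = -170 + f + q (K(q, f) = (q + f) - 170 = (f + q) - 170 = -170 + f + q)
(K((-2 - 4)*(-1), x(4)) + 2756)*H = ((-170 + 4^(3/2) + (-2 - 4)*(-1)) + 2756)*8 = ((-170 + 8 - 6*(-1)) + 2756)*8 = ((-170 + 8 + 6) + 2756)*8 = (-156 + 2756)*8 = 2600*8 = 20800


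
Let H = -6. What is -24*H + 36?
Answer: 180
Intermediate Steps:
-24*H + 36 = -24*(-6) + 36 = 144 + 36 = 180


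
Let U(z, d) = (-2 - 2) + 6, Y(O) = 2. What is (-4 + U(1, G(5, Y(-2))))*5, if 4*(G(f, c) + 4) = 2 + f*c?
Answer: -10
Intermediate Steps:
G(f, c) = -7/2 + c*f/4 (G(f, c) = -4 + (2 + f*c)/4 = -4 + (2 + c*f)/4 = -4 + (½ + c*f/4) = -7/2 + c*f/4)
U(z, d) = 2 (U(z, d) = -4 + 6 = 2)
(-4 + U(1, G(5, Y(-2))))*5 = (-4 + 2)*5 = -2*5 = -10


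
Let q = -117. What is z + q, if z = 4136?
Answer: 4019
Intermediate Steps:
z + q = 4136 - 117 = 4019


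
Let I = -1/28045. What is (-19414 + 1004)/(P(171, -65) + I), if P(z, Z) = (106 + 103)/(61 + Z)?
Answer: 2065233800/5861409 ≈ 352.34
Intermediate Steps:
I = -1/28045 (I = -1*1/28045 = -1/28045 ≈ -3.5657e-5)
P(z, Z) = 209/(61 + Z)
(-19414 + 1004)/(P(171, -65) + I) = (-19414 + 1004)/(209/(61 - 65) - 1/28045) = -18410/(209/(-4) - 1/28045) = -18410/(209*(-¼) - 1/28045) = -18410/(-209/4 - 1/28045) = -18410/(-5861409/112180) = -18410*(-112180/5861409) = 2065233800/5861409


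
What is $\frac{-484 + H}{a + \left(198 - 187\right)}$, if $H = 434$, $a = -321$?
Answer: $\frac{5}{31} \approx 0.16129$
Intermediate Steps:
$\frac{-484 + H}{a + \left(198 - 187\right)} = \frac{-484 + 434}{-321 + \left(198 - 187\right)} = - \frac{50}{-321 + 11} = - \frac{50}{-310} = \left(-50\right) \left(- \frac{1}{310}\right) = \frac{5}{31}$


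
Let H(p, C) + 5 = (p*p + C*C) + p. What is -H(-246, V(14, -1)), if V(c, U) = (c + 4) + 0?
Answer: -60589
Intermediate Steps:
V(c, U) = 4 + c (V(c, U) = (4 + c) + 0 = 4 + c)
H(p, C) = -5 + p + C**2 + p**2 (H(p, C) = -5 + ((p*p + C*C) + p) = -5 + ((p**2 + C**2) + p) = -5 + ((C**2 + p**2) + p) = -5 + (p + C**2 + p**2) = -5 + p + C**2 + p**2)
-H(-246, V(14, -1)) = -(-5 - 246 + (4 + 14)**2 + (-246)**2) = -(-5 - 246 + 18**2 + 60516) = -(-5 - 246 + 324 + 60516) = -1*60589 = -60589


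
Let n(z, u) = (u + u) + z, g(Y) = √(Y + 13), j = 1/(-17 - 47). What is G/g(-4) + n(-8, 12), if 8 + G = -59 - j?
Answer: -405/64 ≈ -6.3281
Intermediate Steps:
j = -1/64 (j = 1/(-64) = -1/64 ≈ -0.015625)
G = -4287/64 (G = -8 + (-59 - 1*(-1/64)) = -8 + (-59 + 1/64) = -8 - 3775/64 = -4287/64 ≈ -66.984)
g(Y) = √(13 + Y)
n(z, u) = z + 2*u (n(z, u) = 2*u + z = z + 2*u)
G/g(-4) + n(-8, 12) = -4287/64/√(13 - 4) + (-8 + 2*12) = -4287/64/√9 + (-8 + 24) = -4287/64/3 + 16 = (⅓)*(-4287/64) + 16 = -1429/64 + 16 = -405/64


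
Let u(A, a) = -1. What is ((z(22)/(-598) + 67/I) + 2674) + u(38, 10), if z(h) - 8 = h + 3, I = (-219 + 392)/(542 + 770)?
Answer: 329093425/103454 ≈ 3181.1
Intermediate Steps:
I = 173/1312 ≈ 0.13186
z(h) = 11 + h (z(h) = 8 + (h + 3) = 8 + (3 + h) = 11 + h)
((z(22)/(-598) + 67/I) + 2674) + u(38, 10) = (((11 + 22)/(-598) + 67/(173/1312)) + 2674) - 1 = ((33*(-1/598) + 67*(1312/173)) + 2674) - 1 = ((-33/598 + 87904/173) + 2674) - 1 = (52560883/103454 + 2674) - 1 = 329196879/103454 - 1 = 329093425/103454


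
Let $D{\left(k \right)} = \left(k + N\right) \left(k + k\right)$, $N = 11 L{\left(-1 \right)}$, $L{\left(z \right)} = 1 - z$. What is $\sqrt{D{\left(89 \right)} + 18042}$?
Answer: $30 \sqrt{42} \approx 194.42$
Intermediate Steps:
$N = 22$ ($N = 11 \left(1 - -1\right) = 11 \left(1 + 1\right) = 11 \cdot 2 = 22$)
$D{\left(k \right)} = 2 k \left(22 + k\right)$ ($D{\left(k \right)} = \left(k + 22\right) \left(k + k\right) = \left(22 + k\right) 2 k = 2 k \left(22 + k\right)$)
$\sqrt{D{\left(89 \right)} + 18042} = \sqrt{2 \cdot 89 \left(22 + 89\right) + 18042} = \sqrt{2 \cdot 89 \cdot 111 + 18042} = \sqrt{19758 + 18042} = \sqrt{37800} = 30 \sqrt{42}$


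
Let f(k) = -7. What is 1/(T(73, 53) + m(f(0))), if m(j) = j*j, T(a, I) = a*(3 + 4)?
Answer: 1/560 ≈ 0.0017857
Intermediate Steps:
T(a, I) = 7*a (T(a, I) = a*7 = 7*a)
m(j) = j²
1/(T(73, 53) + m(f(0))) = 1/(7*73 + (-7)²) = 1/(511 + 49) = 1/560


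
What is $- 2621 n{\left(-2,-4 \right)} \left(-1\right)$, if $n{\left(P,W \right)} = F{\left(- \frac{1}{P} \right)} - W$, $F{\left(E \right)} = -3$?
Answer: $2621$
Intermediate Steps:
$n{\left(P,W \right)} = -3 - W$
$- 2621 n{\left(-2,-4 \right)} \left(-1\right) = - 2621 \left(-3 - -4\right) \left(-1\right) = - 2621 \left(-3 + 4\right) \left(-1\right) = - 2621 \cdot 1 \left(-1\right) = \left(-2621\right) \left(-1\right) = 2621$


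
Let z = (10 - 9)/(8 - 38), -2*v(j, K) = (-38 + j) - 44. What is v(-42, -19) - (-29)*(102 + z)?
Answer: 90571/30 ≈ 3019.0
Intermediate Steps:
v(j, K) = 41 - j/2 (v(j, K) = -((-38 + j) - 44)/2 = -(-82 + j)/2 = 41 - j/2)
z = -1/30 (z = 1/(-30) = 1*(-1/30) = -1/30 ≈ -0.033333)
v(-42, -19) - (-29)*(102 + z) = (41 - 1/2*(-42)) - (-29)*(102 - 1/30) = (41 + 21) - (-29)*3059/30 = 62 - 1*(-88711/30) = 62 + 88711/30 = 90571/30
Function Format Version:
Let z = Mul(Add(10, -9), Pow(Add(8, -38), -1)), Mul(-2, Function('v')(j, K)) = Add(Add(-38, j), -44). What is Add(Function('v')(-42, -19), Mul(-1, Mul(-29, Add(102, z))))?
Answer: Rational(90571, 30) ≈ 3019.0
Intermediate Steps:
Function('v')(j, K) = Add(41, Mul(Rational(-1, 2), j)) (Function('v')(j, K) = Mul(Rational(-1, 2), Add(Add(-38, j), -44)) = Mul(Rational(-1, 2), Add(-82, j)) = Add(41, Mul(Rational(-1, 2), j)))
z = Rational(-1, 30) (z = Mul(1, Pow(-30, -1)) = Mul(1, Rational(-1, 30)) = Rational(-1, 30) ≈ -0.033333)
Add(Function('v')(-42, -19), Mul(-1, Mul(-29, Add(102, z)))) = Add(Add(41, Mul(Rational(-1, 2), -42)), Mul(-1, Mul(-29, Add(102, Rational(-1, 30))))) = Add(Add(41, 21), Mul(-1, Mul(-29, Rational(3059, 30)))) = Add(62, Mul(-1, Rational(-88711, 30))) = Add(62, Rational(88711, 30)) = Rational(90571, 30)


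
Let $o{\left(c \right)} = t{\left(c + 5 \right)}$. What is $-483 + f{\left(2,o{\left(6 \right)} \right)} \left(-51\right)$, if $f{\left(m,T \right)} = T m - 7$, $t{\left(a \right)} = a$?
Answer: $-1248$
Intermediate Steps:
$o{\left(c \right)} = 5 + c$ ($o{\left(c \right)} = c + 5 = 5 + c$)
$f{\left(m,T \right)} = -7 + T m$
$-483 + f{\left(2,o{\left(6 \right)} \right)} \left(-51\right) = -483 + \left(-7 + \left(5 + 6\right) 2\right) \left(-51\right) = -483 + \left(-7 + 11 \cdot 2\right) \left(-51\right) = -483 + \left(-7 + 22\right) \left(-51\right) = -483 + 15 \left(-51\right) = -483 - 765 = -1248$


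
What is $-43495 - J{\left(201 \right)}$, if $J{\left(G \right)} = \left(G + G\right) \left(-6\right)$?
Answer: $-41083$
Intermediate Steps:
$J{\left(G \right)} = - 12 G$ ($J{\left(G \right)} = 2 G \left(-6\right) = - 12 G$)
$-43495 - J{\left(201 \right)} = -43495 - \left(-12\right) 201 = -43495 - -2412 = -43495 + 2412 = -41083$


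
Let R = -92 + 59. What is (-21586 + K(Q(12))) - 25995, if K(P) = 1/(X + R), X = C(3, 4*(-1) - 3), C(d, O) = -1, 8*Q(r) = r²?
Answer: -1617755/34 ≈ -47581.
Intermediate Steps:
Q(r) = r²/8
R = -33
X = -1
K(P) = -1/34 (K(P) = 1/(-1 - 33) = 1/(-34) = -1/34)
(-21586 + K(Q(12))) - 25995 = (-21586 - 1/34) - 25995 = -733925/34 - 25995 = -1617755/34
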